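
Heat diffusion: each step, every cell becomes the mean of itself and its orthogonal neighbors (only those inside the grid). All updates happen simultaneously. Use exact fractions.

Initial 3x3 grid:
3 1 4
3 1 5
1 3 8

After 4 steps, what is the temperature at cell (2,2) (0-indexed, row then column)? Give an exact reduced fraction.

Answer: 468157/129600

Derivation:
Step 1: cell (2,2) = 16/3
Step 2: cell (2,2) = 157/36
Step 3: cell (2,2) = 8411/2160
Step 4: cell (2,2) = 468157/129600
Full grid after step 4:
  330307/129600 2484919/864000 420457/129600
  575011/216000 17152/5625 1499897/432000
  368407/129600 2801419/864000 468157/129600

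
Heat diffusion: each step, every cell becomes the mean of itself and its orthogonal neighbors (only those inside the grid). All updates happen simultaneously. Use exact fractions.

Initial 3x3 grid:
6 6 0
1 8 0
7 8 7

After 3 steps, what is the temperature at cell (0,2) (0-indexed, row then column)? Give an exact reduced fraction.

Step 1: cell (0,2) = 2
Step 2: cell (0,2) = 43/12
Step 3: cell (0,2) = 2737/720
Full grid after step 3:
  4993/1080 16003/3600 2737/720
  38281/7200 28369/6000 7243/1600
  2999/540 40331/7200 1189/240

Answer: 2737/720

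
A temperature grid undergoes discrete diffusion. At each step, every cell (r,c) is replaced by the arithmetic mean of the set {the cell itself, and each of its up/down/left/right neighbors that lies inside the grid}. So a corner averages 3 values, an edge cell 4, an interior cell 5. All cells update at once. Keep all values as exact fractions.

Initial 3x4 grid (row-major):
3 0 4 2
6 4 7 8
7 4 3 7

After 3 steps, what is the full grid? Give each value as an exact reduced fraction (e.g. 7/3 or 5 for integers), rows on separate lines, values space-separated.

Answer: 227/60 759/200 15017/3600 2533/540
3923/900 26137/6000 28537/6000 4643/900
10387/2160 35149/7200 12403/2400 3949/720

Derivation:
After step 1:
  3 11/4 13/4 14/3
  5 21/5 26/5 6
  17/3 9/2 21/4 6
After step 2:
  43/12 33/10 119/30 167/36
  67/15 433/100 239/50 82/15
  91/18 1177/240 419/80 23/4
After step 3:
  227/60 759/200 15017/3600 2533/540
  3923/900 26137/6000 28537/6000 4643/900
  10387/2160 35149/7200 12403/2400 3949/720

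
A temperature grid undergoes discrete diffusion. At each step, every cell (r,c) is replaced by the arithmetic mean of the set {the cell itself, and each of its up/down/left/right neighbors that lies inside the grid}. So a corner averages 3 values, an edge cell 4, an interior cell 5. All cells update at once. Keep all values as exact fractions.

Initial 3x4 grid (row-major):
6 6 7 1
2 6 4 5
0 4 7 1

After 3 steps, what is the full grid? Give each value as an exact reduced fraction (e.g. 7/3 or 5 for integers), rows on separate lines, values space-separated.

Answer: 9649/2160 35677/7200 32987/7200 4819/1080
29767/7200 12833/3000 27901/6000 58139/14400
2533/720 9809/2400 29237/7200 2267/540

Derivation:
After step 1:
  14/3 25/4 9/2 13/3
  7/2 22/5 29/5 11/4
  2 17/4 4 13/3
After step 2:
  173/36 1189/240 1253/240 139/36
  437/120 121/25 429/100 1033/240
  13/4 293/80 1103/240 133/36
After step 3:
  9649/2160 35677/7200 32987/7200 4819/1080
  29767/7200 12833/3000 27901/6000 58139/14400
  2533/720 9809/2400 29237/7200 2267/540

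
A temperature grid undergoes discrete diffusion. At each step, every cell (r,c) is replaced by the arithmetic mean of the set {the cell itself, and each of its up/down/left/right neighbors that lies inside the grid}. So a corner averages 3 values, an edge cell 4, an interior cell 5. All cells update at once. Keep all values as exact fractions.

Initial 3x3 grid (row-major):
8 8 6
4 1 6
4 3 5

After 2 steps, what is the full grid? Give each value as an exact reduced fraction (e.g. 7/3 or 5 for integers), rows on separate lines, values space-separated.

After step 1:
  20/3 23/4 20/3
  17/4 22/5 9/2
  11/3 13/4 14/3
After step 2:
  50/9 1409/240 203/36
  1139/240 443/100 607/120
  67/18 959/240 149/36

Answer: 50/9 1409/240 203/36
1139/240 443/100 607/120
67/18 959/240 149/36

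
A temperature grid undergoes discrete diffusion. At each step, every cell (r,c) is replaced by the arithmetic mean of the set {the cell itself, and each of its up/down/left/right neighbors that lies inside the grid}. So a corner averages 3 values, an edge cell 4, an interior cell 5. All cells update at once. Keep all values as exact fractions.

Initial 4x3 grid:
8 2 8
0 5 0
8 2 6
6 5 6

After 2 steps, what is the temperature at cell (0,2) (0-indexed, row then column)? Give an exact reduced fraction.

Step 1: cell (0,2) = 10/3
Step 2: cell (0,2) = 83/18
Full grid after step 2:
  43/9 853/240 83/18
  863/240 91/20 803/240
  1247/240 77/20 1147/240
  181/36 439/80 167/36

Answer: 83/18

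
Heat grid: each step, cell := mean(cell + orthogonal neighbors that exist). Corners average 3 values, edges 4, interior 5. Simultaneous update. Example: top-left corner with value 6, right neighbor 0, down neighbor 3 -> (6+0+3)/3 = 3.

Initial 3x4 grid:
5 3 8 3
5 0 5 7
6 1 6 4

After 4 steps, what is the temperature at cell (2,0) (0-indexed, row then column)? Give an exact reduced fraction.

Step 1: cell (2,0) = 4
Step 2: cell (2,0) = 15/4
Step 3: cell (2,0) = 2651/720
Step 4: cell (2,0) = 16511/4320
Full grid after step 4:
  52093/12960 36017/8640 67091/14400 14123/2880
  33251/8640 73841/18000 321259/72000 848117/172800
  16511/4320 1261/320 191423/43200 121987/25920

Answer: 16511/4320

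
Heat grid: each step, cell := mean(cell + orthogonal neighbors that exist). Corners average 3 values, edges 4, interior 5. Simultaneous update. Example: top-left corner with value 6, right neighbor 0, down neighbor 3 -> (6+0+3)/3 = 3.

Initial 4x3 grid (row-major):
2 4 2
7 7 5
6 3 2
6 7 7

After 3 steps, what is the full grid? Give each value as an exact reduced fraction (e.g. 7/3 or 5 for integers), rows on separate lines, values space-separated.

After step 1:
  13/3 15/4 11/3
  11/2 26/5 4
  11/2 5 17/4
  19/3 23/4 16/3
After step 2:
  163/36 339/80 137/36
  77/15 469/100 1027/240
  67/12 257/50 223/48
  211/36 269/48 46/9
After step 3:
  10007/2160 20713/4800 1109/270
  17941/3600 587/125 31357/7200
  9773/1800 7699/1500 34517/7200
  2455/432 78179/14400 553/108

Answer: 10007/2160 20713/4800 1109/270
17941/3600 587/125 31357/7200
9773/1800 7699/1500 34517/7200
2455/432 78179/14400 553/108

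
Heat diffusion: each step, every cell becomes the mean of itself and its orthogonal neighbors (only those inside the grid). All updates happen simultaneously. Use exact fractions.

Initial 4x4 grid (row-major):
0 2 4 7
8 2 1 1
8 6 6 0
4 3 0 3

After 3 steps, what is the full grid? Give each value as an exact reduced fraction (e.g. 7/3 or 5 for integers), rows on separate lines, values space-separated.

After step 1:
  10/3 2 7/2 4
  9/2 19/5 14/5 9/4
  13/2 5 13/5 5/2
  5 13/4 3 1
After step 2:
  59/18 379/120 123/40 13/4
  68/15 181/50 299/100 231/80
  21/4 423/100 159/50 167/80
  59/12 65/16 197/80 13/6
After step 3:
  3949/1080 5909/1800 1871/600 737/240
  15013/3600 11119/3000 6301/2000 2243/800
  1893/400 8137/2000 299/100 6193/2400
  683/144 9403/2400 7123/2400 403/180

Answer: 3949/1080 5909/1800 1871/600 737/240
15013/3600 11119/3000 6301/2000 2243/800
1893/400 8137/2000 299/100 6193/2400
683/144 9403/2400 7123/2400 403/180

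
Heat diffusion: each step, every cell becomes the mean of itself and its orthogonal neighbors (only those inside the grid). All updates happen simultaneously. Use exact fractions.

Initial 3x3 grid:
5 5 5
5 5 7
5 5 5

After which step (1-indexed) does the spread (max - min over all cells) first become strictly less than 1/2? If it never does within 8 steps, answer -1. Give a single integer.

Step 1: max=17/3, min=5, spread=2/3
Step 2: max=667/120, min=5, spread=67/120
Step 3: max=5837/1080, min=507/100, spread=1807/5400
  -> spread < 1/2 first at step 3
Step 4: max=2317963/432000, min=13861/2700, spread=33401/144000
Step 5: max=20669933/3888000, min=1393391/270000, spread=3025513/19440000
Step 6: max=8240926867/1555200000, min=74755949/14400000, spread=53531/497664
Step 7: max=492592925849/93312000000, min=20231116051/3888000000, spread=450953/5971968
Step 8: max=29502503560603/5598720000000, min=2433808610519/466560000000, spread=3799043/71663616

Answer: 3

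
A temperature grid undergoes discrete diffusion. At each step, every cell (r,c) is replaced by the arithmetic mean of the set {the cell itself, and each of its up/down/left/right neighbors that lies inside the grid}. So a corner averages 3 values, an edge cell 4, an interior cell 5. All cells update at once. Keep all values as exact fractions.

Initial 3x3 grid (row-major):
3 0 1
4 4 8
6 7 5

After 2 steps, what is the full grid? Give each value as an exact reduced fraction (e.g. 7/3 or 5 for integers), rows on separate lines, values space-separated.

Answer: 103/36 179/60 19/6
337/80 417/100 563/120
185/36 673/120 50/9

Derivation:
After step 1:
  7/3 2 3
  17/4 23/5 9/2
  17/3 11/2 20/3
After step 2:
  103/36 179/60 19/6
  337/80 417/100 563/120
  185/36 673/120 50/9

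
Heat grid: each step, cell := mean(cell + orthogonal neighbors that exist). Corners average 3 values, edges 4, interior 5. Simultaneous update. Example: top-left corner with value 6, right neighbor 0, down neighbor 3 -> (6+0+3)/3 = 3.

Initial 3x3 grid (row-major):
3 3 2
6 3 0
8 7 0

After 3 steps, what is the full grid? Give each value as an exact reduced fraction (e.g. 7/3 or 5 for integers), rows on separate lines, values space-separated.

After step 1:
  4 11/4 5/3
  5 19/5 5/4
  7 9/2 7/3
After step 2:
  47/12 733/240 17/9
  99/20 173/50 181/80
  11/2 529/120 97/36
After step 3:
  2861/720 44351/14400 1297/540
  1337/300 3627/1000 12367/4800
  1783/360 28913/7200 6743/2160

Answer: 2861/720 44351/14400 1297/540
1337/300 3627/1000 12367/4800
1783/360 28913/7200 6743/2160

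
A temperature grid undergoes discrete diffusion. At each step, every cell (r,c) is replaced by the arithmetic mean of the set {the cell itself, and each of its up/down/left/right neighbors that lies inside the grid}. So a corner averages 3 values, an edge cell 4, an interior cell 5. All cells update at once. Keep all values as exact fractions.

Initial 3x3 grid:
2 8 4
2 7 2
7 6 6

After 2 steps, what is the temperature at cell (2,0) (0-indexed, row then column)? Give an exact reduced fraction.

Answer: 16/3

Derivation:
Step 1: cell (2,0) = 5
Step 2: cell (2,0) = 16/3
Full grid after step 2:
  55/12 227/48 44/9
  37/8 26/5 229/48
  16/3 127/24 191/36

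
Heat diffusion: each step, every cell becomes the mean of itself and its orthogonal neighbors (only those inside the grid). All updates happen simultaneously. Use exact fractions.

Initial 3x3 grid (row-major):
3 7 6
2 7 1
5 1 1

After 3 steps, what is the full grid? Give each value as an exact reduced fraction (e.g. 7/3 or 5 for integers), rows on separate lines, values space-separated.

Answer: 64/15 65027/14400 4493/1080
57377/14400 21899/6000 53627/14400
7051/2160 23551/7200 2087/720

Derivation:
After step 1:
  4 23/4 14/3
  17/4 18/5 15/4
  8/3 7/2 1
After step 2:
  14/3 1081/240 85/18
  871/240 417/100 781/240
  125/36 323/120 11/4
After step 3:
  64/15 65027/14400 4493/1080
  57377/14400 21899/6000 53627/14400
  7051/2160 23551/7200 2087/720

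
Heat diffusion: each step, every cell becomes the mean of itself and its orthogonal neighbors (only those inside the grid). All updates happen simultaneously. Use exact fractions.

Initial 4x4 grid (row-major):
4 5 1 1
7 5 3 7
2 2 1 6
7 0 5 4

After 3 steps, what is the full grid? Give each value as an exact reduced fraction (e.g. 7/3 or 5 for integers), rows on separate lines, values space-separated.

Answer: 9509/2160 27533/7200 8399/2400 17/5
14689/3600 23327/6000 1731/500 2983/800
1541/400 829/250 7279/2000 3047/800
119/36 4073/1200 1351/400 317/80

Derivation:
After step 1:
  16/3 15/4 5/2 3
  9/2 22/5 17/5 17/4
  9/2 2 17/5 9/2
  3 7/2 5/2 5
After step 2:
  163/36 959/240 253/80 13/4
  281/60 361/100 359/100 303/80
  7/2 89/25 79/25 343/80
  11/3 11/4 18/5 4
After step 3:
  9509/2160 27533/7200 8399/2400 17/5
  14689/3600 23327/6000 1731/500 2983/800
  1541/400 829/250 7279/2000 3047/800
  119/36 4073/1200 1351/400 317/80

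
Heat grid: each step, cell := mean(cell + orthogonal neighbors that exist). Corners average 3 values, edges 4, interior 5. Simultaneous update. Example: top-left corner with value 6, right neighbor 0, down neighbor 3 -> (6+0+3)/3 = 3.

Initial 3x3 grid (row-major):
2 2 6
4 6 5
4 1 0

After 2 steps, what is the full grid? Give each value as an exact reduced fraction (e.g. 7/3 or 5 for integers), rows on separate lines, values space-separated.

After step 1:
  8/3 4 13/3
  4 18/5 17/4
  3 11/4 2
After step 2:
  32/9 73/20 151/36
  199/60 93/25 851/240
  13/4 227/80 3

Answer: 32/9 73/20 151/36
199/60 93/25 851/240
13/4 227/80 3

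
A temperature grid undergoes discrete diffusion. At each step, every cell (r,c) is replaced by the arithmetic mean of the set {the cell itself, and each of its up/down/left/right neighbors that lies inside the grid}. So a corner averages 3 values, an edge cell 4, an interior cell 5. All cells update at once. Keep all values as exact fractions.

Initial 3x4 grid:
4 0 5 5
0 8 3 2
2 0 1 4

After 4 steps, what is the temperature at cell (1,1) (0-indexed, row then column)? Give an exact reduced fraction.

Step 1: cell (1,1) = 11/5
Step 2: cell (1,1) = 33/10
Step 3: cell (1,1) = 1027/400
Step 4: cell (1,1) = 427/150
Full grid after step 4:
  36451/12960 31441/10800 2003/600 4811/1440
  70721/28800 427/150 2659/900 278597/86400
  15643/6480 104939/43200 121591/43200 4643/1620

Answer: 427/150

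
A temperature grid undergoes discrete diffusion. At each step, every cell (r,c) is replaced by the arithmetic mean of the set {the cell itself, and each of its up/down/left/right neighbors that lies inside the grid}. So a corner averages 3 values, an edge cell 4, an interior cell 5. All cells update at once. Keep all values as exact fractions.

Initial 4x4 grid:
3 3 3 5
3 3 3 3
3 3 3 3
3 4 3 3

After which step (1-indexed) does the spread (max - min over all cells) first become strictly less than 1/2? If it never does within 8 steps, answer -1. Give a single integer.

Answer: 3

Derivation:
Step 1: max=11/3, min=3, spread=2/3
Step 2: max=32/9, min=3, spread=5/9
Step 3: max=365/108, min=73/24, spread=73/216
  -> spread < 1/2 first at step 3
Step 4: max=10763/3240, min=11039/3600, spread=8279/32400
Step 5: max=1590031/486000, min=333773/108000, spread=35221/194400
Step 6: max=11822647/3645000, min=10063807/3240000, spread=4006913/29160000
Step 7: max=11275241/3499200, min=757409113/243000000, spread=28792951/273375000
Step 8: max=841835189/262440000, min=45564921257/14580000000, spread=10833303187/131220000000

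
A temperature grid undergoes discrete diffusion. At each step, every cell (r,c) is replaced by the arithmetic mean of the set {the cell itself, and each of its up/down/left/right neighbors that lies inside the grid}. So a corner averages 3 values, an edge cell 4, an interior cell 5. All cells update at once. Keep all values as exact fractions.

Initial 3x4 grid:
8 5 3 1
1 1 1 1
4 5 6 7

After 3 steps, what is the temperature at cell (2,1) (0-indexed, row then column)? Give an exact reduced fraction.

Answer: 5251/1440

Derivation:
Step 1: cell (2,1) = 4
Step 2: cell (2,1) = 881/240
Step 3: cell (2,1) = 5251/1440
Full grid after step 3:
  8041/2160 4931/1440 4097/1440 5569/2160
  117/32 17/5 473/150 4303/1440
  7781/2160 5251/1440 5237/1440 7729/2160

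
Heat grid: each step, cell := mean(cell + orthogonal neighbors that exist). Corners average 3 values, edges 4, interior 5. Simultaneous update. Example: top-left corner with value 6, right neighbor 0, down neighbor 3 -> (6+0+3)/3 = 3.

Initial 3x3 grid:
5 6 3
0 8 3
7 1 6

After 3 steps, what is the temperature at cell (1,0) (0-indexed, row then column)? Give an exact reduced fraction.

Answer: 3997/900

Derivation:
Step 1: cell (1,0) = 5
Step 2: cell (1,0) = 56/15
Step 3: cell (1,0) = 3997/900
Full grid after step 3:
  4553/1080 33601/7200 1561/360
  3997/900 6181/1500 16513/3600
  4283/1080 3539/800 4453/1080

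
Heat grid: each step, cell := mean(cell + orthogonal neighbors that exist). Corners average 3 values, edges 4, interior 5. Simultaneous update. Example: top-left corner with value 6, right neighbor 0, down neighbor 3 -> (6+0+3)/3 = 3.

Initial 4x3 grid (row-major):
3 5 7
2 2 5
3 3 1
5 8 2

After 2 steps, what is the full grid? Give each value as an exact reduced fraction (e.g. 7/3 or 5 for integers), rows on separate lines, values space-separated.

After step 1:
  10/3 17/4 17/3
  5/2 17/5 15/4
  13/4 17/5 11/4
  16/3 9/2 11/3
After step 2:
  121/36 333/80 41/9
  749/240 173/50 467/120
  869/240 173/50 407/120
  157/36 169/40 131/36

Answer: 121/36 333/80 41/9
749/240 173/50 467/120
869/240 173/50 407/120
157/36 169/40 131/36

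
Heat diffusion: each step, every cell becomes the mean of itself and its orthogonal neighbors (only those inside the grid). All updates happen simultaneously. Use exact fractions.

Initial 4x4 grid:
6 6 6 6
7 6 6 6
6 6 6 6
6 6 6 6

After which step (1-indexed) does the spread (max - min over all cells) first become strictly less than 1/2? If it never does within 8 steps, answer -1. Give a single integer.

Step 1: max=19/3, min=6, spread=1/3
  -> spread < 1/2 first at step 1
Step 2: max=751/120, min=6, spread=31/120
Step 3: max=6691/1080, min=6, spread=211/1080
Step 4: max=664843/108000, min=6, spread=16843/108000
Step 5: max=5970643/972000, min=54079/9000, spread=130111/972000
Step 6: max=178602367/29160000, min=3247159/540000, spread=3255781/29160000
Step 7: max=5349153691/874800000, min=3251107/540000, spread=82360351/874800000
Step 8: max=160215316891/26244000000, min=585706441/97200000, spread=2074577821/26244000000

Answer: 1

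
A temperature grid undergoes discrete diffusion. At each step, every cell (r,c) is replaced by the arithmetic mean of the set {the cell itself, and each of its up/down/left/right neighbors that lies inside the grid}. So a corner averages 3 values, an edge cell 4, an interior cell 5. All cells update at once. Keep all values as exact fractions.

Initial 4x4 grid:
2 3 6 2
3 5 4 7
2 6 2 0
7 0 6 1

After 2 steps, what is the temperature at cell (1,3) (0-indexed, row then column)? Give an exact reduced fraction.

Step 1: cell (1,3) = 13/4
Step 2: cell (1,3) = 311/80
Full grid after step 2:
  29/9 877/240 351/80 4
  431/120 19/5 98/25 311/80
  27/8 401/100 323/100 701/240
  49/12 13/4 97/30 85/36

Answer: 311/80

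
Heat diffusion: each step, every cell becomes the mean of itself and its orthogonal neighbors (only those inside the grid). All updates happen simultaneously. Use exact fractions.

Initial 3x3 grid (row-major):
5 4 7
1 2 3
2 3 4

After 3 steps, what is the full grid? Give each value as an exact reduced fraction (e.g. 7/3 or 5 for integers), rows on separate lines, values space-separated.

Answer: 1769/540 8927/2400 4253/1080
21131/7200 19169/6000 1467/400
1847/720 42187/14400 6971/2160

Derivation:
After step 1:
  10/3 9/2 14/3
  5/2 13/5 4
  2 11/4 10/3
After step 2:
  31/9 151/40 79/18
  313/120 327/100 73/20
  29/12 641/240 121/36
After step 3:
  1769/540 8927/2400 4253/1080
  21131/7200 19169/6000 1467/400
  1847/720 42187/14400 6971/2160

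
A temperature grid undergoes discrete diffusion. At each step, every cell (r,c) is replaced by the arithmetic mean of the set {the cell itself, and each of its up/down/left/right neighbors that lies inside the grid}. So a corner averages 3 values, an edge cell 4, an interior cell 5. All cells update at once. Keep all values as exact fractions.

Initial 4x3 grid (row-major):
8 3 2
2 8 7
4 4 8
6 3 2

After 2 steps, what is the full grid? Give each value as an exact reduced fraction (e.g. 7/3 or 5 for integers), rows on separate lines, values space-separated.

After step 1:
  13/3 21/4 4
  11/2 24/5 25/4
  4 27/5 21/4
  13/3 15/4 13/3
After step 2:
  181/36 1103/240 31/6
  559/120 136/25 203/40
  577/120 116/25 637/120
  145/36 1069/240 40/9

Answer: 181/36 1103/240 31/6
559/120 136/25 203/40
577/120 116/25 637/120
145/36 1069/240 40/9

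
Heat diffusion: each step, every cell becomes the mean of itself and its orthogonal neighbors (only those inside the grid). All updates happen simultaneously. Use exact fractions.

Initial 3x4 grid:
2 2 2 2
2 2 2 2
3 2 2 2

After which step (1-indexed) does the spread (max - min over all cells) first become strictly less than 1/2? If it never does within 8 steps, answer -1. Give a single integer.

Step 1: max=7/3, min=2, spread=1/3
  -> spread < 1/2 first at step 1
Step 2: max=41/18, min=2, spread=5/18
Step 3: max=473/216, min=2, spread=41/216
Step 4: max=56057/25920, min=2, spread=4217/25920
Step 5: max=3319549/1555200, min=14479/7200, spread=38417/311040
Step 6: max=197824211/93312000, min=290597/144000, spread=1903471/18662400
Step 7: max=11798429089/5598720000, min=8755759/4320000, spread=18038617/223948800
Step 8: max=705114582851/335923200000, min=790526759/388800000, spread=883978523/13436928000

Answer: 1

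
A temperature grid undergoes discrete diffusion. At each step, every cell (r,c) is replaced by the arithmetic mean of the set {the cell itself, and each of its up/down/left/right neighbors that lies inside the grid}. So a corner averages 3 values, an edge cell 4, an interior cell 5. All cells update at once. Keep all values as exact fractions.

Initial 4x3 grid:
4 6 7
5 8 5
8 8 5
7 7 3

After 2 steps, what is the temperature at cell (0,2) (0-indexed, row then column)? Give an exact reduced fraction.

Step 1: cell (0,2) = 6
Step 2: cell (0,2) = 37/6
Full grid after step 2:
  35/6 473/80 37/6
  493/80 647/100 239/40
  1667/240 321/50 237/40
  247/36 1547/240 11/2

Answer: 37/6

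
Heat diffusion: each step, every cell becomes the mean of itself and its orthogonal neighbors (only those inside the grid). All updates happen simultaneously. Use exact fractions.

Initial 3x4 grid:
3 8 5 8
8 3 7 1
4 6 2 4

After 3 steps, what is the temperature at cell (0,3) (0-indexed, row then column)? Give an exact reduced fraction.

Step 1: cell (0,3) = 14/3
Step 2: cell (0,3) = 50/9
Step 3: cell (0,3) = 10411/2160
Full grid after step 3:
  12329/2160 7531/1440 7931/1440 10411/2160
  7327/1440 1301/240 1797/400 113/24
  947/180 1091/240 1639/360 4153/1080

Answer: 10411/2160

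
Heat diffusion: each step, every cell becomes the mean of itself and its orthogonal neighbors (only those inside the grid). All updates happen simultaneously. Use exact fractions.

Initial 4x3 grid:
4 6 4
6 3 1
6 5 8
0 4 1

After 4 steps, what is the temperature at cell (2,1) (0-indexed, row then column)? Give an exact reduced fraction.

Step 1: cell (2,1) = 26/5
Step 2: cell (2,1) = 199/50
Step 3: cell (2,1) = 25207/6000
Step 4: cell (2,1) = 181561/45000
Full grid after step 4:
  585703/129600 416183/96000 546353/129600
  236537/54000 518621/120000 888523/216000
  225737/54000 181561/45000 874823/216000
  251189/64800 1688861/432000 62141/16200

Answer: 181561/45000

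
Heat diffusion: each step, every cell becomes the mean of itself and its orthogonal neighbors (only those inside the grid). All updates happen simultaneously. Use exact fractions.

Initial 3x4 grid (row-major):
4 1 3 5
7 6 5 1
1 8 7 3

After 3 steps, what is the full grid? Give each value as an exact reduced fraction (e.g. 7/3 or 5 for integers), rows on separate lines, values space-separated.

After step 1:
  4 7/2 7/2 3
  9/2 27/5 22/5 7/2
  16/3 11/2 23/4 11/3
After step 2:
  4 41/10 18/5 10/3
  577/120 233/50 451/100 437/120
  46/9 1319/240 1159/240 155/36
After step 3:
  1549/360 409/100 4663/1200 141/40
  33443/7200 28289/6000 25489/6000 28423/7200
  11099/2160 36173/7200 34453/7200 9199/2160

Answer: 1549/360 409/100 4663/1200 141/40
33443/7200 28289/6000 25489/6000 28423/7200
11099/2160 36173/7200 34453/7200 9199/2160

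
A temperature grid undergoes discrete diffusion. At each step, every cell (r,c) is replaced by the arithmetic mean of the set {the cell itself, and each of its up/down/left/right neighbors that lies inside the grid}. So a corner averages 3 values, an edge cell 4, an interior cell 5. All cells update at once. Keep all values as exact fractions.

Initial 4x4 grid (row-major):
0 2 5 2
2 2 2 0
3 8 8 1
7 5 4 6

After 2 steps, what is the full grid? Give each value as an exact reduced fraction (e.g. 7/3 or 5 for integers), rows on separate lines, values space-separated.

Answer: 16/9 143/60 161/60 19/9
677/240 79/25 76/25 161/60
339/80 24/5 227/50 199/60
16/3 439/80 1201/240 79/18

Derivation:
After step 1:
  4/3 9/4 11/4 7/3
  7/4 16/5 17/5 5/4
  5 26/5 23/5 15/4
  5 6 23/4 11/3
After step 2:
  16/9 143/60 161/60 19/9
  677/240 79/25 76/25 161/60
  339/80 24/5 227/50 199/60
  16/3 439/80 1201/240 79/18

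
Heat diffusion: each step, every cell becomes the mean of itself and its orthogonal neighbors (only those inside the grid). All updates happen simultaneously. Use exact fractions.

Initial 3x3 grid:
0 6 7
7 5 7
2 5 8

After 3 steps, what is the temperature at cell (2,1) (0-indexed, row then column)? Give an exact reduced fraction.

Step 1: cell (2,1) = 5
Step 2: cell (2,1) = 67/12
Step 3: cell (2,1) = 3827/720
Full grid after step 3:
  127/27 2473/480 2573/432
  731/160 6541/1200 17123/2880
  1051/216 3827/720 2627/432

Answer: 3827/720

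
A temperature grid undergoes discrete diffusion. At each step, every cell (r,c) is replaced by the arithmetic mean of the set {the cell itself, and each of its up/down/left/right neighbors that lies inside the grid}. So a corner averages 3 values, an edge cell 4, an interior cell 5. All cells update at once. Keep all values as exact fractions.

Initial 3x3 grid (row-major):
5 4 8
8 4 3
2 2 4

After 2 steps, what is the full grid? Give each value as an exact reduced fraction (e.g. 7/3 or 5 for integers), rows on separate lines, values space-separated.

After step 1:
  17/3 21/4 5
  19/4 21/5 19/4
  4 3 3
After step 2:
  47/9 1207/240 5
  1117/240 439/100 339/80
  47/12 71/20 43/12

Answer: 47/9 1207/240 5
1117/240 439/100 339/80
47/12 71/20 43/12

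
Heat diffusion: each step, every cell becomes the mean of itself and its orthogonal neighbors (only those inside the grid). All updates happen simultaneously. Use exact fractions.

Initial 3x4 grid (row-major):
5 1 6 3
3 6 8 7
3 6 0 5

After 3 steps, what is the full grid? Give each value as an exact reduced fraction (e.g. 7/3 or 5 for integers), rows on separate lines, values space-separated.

Answer: 2911/720 1759/400 17431/3600 10979/2160
19763/4800 8847/2000 28931/6000 72679/14400
329/80 867/200 2801/600 3463/720

Derivation:
After step 1:
  3 9/2 9/2 16/3
  17/4 24/5 27/5 23/4
  4 15/4 19/4 4
After step 2:
  47/12 21/5 74/15 187/36
  321/80 227/50 126/25 1229/240
  4 173/40 179/40 29/6
After step 3:
  2911/720 1759/400 17431/3600 10979/2160
  19763/4800 8847/2000 28931/6000 72679/14400
  329/80 867/200 2801/600 3463/720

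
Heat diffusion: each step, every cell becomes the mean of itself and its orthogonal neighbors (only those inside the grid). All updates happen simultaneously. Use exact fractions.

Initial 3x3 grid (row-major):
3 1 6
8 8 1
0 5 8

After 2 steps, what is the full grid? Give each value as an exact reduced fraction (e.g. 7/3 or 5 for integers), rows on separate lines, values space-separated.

After step 1:
  4 9/2 8/3
  19/4 23/5 23/4
  13/3 21/4 14/3
After step 2:
  53/12 473/120 155/36
  1061/240 497/100 1061/240
  43/9 377/80 47/9

Answer: 53/12 473/120 155/36
1061/240 497/100 1061/240
43/9 377/80 47/9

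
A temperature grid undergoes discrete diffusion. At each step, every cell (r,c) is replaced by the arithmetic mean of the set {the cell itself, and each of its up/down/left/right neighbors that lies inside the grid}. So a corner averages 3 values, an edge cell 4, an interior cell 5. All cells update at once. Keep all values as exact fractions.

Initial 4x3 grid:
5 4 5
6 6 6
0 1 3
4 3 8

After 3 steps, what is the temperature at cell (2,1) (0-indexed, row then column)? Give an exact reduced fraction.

Answer: 3711/1000

Derivation:
Step 1: cell (2,1) = 13/5
Step 2: cell (2,1) = 369/100
Step 3: cell (2,1) = 3711/1000
Full grid after step 3:
  23/5 947/200 587/120
  1213/300 4361/1000 5477/1200
  6233/1800 3711/1000 15341/3600
  847/270 272/75 4313/1080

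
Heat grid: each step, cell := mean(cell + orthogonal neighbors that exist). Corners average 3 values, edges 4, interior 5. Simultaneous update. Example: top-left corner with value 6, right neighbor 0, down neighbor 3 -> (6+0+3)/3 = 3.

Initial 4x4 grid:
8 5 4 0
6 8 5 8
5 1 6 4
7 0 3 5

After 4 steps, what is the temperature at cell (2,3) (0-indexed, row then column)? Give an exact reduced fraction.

Step 1: cell (2,3) = 23/4
Step 2: cell (2,3) = 89/20
Step 3: cell (2,3) = 557/120
Step 4: cell (2,3) = 78769/18000
Full grid after step 4:
  368507/64800 228103/43200 119363/24000 19907/4320
  22831/4320 929933/180000 18751/4000 84421/18000
  34081/7200 266509/60000 53891/12000 78769/18000
  89651/21600 59131/14400 290671/72000 18437/4320

Answer: 78769/18000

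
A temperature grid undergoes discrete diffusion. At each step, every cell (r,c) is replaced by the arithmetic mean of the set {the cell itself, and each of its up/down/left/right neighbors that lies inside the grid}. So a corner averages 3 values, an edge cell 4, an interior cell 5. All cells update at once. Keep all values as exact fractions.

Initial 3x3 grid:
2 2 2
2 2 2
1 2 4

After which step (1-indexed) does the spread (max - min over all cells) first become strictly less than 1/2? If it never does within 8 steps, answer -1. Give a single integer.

Step 1: max=8/3, min=5/3, spread=1
Step 2: max=89/36, min=89/48, spread=89/144
Step 3: max=995/432, min=277/144, spread=41/108
  -> spread < 1/2 first at step 3
Step 4: max=57997/25920, min=1891/960, spread=347/1296
Step 5: max=3400499/1555200, min=1036133/518400, spread=2921/15552
Step 6: max=201421453/93312000, min=63038651/31104000, spread=24611/186624
Step 7: max=11965744691/5598720000, min=1271935799/622080000, spread=207329/2239488
Step 8: max=713390139277/335923200000, min=230519067259/111974400000, spread=1746635/26873856

Answer: 3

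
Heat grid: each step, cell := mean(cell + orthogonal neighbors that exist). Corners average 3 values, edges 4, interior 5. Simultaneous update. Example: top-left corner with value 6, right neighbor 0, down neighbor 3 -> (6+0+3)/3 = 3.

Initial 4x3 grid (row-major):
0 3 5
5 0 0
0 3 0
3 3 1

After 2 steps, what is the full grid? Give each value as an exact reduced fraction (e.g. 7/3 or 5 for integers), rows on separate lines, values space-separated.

Answer: 71/36 143/60 71/36
133/60 79/50 427/240
9/5 193/100 287/240
29/12 211/120 29/18

Derivation:
After step 1:
  8/3 2 8/3
  5/4 11/5 5/4
  11/4 6/5 1
  2 5/2 4/3
After step 2:
  71/36 143/60 71/36
  133/60 79/50 427/240
  9/5 193/100 287/240
  29/12 211/120 29/18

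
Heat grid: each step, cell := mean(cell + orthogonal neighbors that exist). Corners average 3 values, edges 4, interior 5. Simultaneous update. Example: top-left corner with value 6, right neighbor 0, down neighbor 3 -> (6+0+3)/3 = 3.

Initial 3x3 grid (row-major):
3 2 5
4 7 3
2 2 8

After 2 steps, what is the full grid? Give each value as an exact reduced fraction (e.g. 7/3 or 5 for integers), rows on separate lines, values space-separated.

Answer: 15/4 851/240 40/9
199/60 447/100 1021/240
137/36 307/80 89/18

Derivation:
After step 1:
  3 17/4 10/3
  4 18/5 23/4
  8/3 19/4 13/3
After step 2:
  15/4 851/240 40/9
  199/60 447/100 1021/240
  137/36 307/80 89/18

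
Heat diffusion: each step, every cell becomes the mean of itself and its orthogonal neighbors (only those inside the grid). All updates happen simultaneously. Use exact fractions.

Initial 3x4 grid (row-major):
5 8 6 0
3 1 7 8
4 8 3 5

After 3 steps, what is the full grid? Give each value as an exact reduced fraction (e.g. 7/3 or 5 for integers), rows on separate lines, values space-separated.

Answer: 5227/1080 34709/7200 36859/7200 2153/432
64393/14400 29807/6000 2481/500 773/150
208/45 11203/2400 37259/7200 2215/432

Derivation:
After step 1:
  16/3 5 21/4 14/3
  13/4 27/5 5 5
  5 4 23/4 16/3
After step 2:
  163/36 1259/240 239/48 179/36
  1139/240 453/100 132/25 5
  49/12 403/80 241/48 193/36
After step 3:
  5227/1080 34709/7200 36859/7200 2153/432
  64393/14400 29807/6000 2481/500 773/150
  208/45 11203/2400 37259/7200 2215/432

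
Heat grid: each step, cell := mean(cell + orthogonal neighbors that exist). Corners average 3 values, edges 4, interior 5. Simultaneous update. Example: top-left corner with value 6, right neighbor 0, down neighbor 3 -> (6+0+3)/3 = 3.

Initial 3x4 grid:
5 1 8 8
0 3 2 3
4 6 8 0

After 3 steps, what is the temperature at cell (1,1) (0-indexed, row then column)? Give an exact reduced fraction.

Answer: 21071/6000

Derivation:
Step 1: cell (1,1) = 12/5
Step 2: cell (1,1) = 197/50
Step 3: cell (1,1) = 21071/6000
Full grid after step 3:
  547/180 2311/600 15301/3600 10313/2160
  12211/3600 21071/6000 4351/1000 20123/4800
  7409/2160 28757/7200 28177/7200 4529/1080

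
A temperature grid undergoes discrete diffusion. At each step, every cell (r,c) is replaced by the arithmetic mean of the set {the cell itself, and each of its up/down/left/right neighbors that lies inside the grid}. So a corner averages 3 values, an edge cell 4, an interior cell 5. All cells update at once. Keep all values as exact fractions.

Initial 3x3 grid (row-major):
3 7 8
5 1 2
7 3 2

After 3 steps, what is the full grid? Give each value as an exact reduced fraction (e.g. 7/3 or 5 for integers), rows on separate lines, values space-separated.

After step 1:
  5 19/4 17/3
  4 18/5 13/4
  5 13/4 7/3
After step 2:
  55/12 1141/240 41/9
  22/5 377/100 297/80
  49/12 851/240 53/18
After step 3:
  1099/240 63587/14400 586/135
  5051/1200 8073/2000 5993/1600
  2887/720 51637/14400 3673/1080

Answer: 1099/240 63587/14400 586/135
5051/1200 8073/2000 5993/1600
2887/720 51637/14400 3673/1080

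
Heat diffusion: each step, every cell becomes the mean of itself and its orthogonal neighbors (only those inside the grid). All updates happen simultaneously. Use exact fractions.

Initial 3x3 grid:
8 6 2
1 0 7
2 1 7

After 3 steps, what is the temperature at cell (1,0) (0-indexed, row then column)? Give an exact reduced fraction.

Step 1: cell (1,0) = 11/4
Step 2: cell (1,0) = 145/48
Step 3: cell (1,0) = 1783/576
Full grid after step 3:
  179/48 63/16 77/18
  1783/576 851/240 47/12
  1177/432 881/288 265/72

Answer: 1783/576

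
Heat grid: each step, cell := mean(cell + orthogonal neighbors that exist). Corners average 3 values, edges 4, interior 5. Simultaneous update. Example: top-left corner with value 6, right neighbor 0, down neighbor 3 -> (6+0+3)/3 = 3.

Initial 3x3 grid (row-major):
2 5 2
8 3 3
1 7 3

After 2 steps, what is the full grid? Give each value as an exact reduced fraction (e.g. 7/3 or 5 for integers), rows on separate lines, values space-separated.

After step 1:
  5 3 10/3
  7/2 26/5 11/4
  16/3 7/2 13/3
After step 2:
  23/6 62/15 109/36
  571/120 359/100 937/240
  37/9 551/120 127/36

Answer: 23/6 62/15 109/36
571/120 359/100 937/240
37/9 551/120 127/36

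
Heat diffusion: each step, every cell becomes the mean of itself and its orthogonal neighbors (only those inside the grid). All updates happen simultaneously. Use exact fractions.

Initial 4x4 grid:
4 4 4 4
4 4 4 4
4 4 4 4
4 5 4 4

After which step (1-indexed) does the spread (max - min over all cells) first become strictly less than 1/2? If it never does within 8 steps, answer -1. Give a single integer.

Answer: 1

Derivation:
Step 1: max=13/3, min=4, spread=1/3
  -> spread < 1/2 first at step 1
Step 2: max=511/120, min=4, spread=31/120
Step 3: max=4531/1080, min=4, spread=211/1080
Step 4: max=448843/108000, min=4, spread=16843/108000
Step 5: max=4026643/972000, min=36079/9000, spread=130111/972000
Step 6: max=120282367/29160000, min=2167159/540000, spread=3255781/29160000
Step 7: max=3599553691/874800000, min=2171107/540000, spread=82360351/874800000
Step 8: max=107727316891/26244000000, min=391306441/97200000, spread=2074577821/26244000000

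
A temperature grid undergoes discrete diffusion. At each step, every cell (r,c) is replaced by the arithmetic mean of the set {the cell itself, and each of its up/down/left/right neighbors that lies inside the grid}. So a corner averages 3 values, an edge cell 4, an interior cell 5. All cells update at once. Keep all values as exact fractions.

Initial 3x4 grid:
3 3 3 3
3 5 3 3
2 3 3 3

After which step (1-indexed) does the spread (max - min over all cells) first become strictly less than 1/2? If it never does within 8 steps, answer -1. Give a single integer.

Step 1: max=7/2, min=8/3, spread=5/6
Step 2: max=84/25, min=3, spread=9/25
  -> spread < 1/2 first at step 2
Step 3: max=653/200, min=613/200, spread=1/5
Step 4: max=138757/43200, min=22207/7200, spread=1103/8640
Step 5: max=6906089/2160000, min=746911/240000, spread=18389/216000
Step 6: max=495694997/155520000, min=560873/180000, spread=444029/6220800
Step 7: max=29646476423/9331200000, min=1215710627/388800000, spread=3755371/74649600
Step 8: max=592272171719/186624000000, min=73032050543/23328000000, spread=64126139/1492992000

Answer: 2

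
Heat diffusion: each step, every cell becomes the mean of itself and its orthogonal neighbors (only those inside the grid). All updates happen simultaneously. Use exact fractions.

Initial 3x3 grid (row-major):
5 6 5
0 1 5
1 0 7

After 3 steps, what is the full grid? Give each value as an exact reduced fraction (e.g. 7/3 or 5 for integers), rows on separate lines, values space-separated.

Answer: 1651/540 17831/4800 9119/2160
11681/4800 18341/6000 27659/7200
1031/540 37093/14400 791/240

Derivation:
After step 1:
  11/3 17/4 16/3
  7/4 12/5 9/2
  1/3 9/4 4
After step 2:
  29/9 313/80 169/36
  163/80 303/100 487/120
  13/9 539/240 43/12
After step 3:
  1651/540 17831/4800 9119/2160
  11681/4800 18341/6000 27659/7200
  1031/540 37093/14400 791/240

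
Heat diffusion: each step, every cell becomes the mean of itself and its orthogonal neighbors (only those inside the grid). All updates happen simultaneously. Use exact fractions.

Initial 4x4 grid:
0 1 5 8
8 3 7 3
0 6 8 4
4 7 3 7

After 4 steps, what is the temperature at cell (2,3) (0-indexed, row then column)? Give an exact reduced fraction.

Step 1: cell (2,3) = 11/2
Step 2: cell (2,3) = 319/60
Step 3: cell (2,3) = 9739/1800
Step 4: cell (2,3) = 289357/54000
Full grid after step 4:
  3115/864 16373/4000 500707/108000 164059/32400
  283079/72000 256273/60000 445093/90000 280421/54000
  183137/43200 84763/18000 921973/180000 289357/54000
  147017/32400 208541/43200 1129273/216000 348031/64800

Answer: 289357/54000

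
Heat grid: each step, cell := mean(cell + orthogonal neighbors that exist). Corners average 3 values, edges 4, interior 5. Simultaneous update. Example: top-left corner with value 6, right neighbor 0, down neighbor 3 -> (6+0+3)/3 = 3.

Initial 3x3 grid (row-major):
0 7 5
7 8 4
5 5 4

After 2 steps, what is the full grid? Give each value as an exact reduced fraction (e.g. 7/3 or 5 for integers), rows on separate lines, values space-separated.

After step 1:
  14/3 5 16/3
  5 31/5 21/4
  17/3 11/2 13/3
After step 2:
  44/9 53/10 187/36
  323/60 539/100 1267/240
  97/18 217/40 181/36

Answer: 44/9 53/10 187/36
323/60 539/100 1267/240
97/18 217/40 181/36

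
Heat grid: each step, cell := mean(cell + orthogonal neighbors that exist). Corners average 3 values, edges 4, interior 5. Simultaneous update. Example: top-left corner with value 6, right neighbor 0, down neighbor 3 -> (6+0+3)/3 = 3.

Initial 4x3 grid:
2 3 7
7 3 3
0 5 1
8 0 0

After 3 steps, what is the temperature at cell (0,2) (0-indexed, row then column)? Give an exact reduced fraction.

Step 1: cell (0,2) = 13/3
Step 2: cell (0,2) = 139/36
Step 3: cell (0,2) = 4141/1080
Full grid after step 3:
  2809/720 10631/2880 4141/1080
  7/2 2189/600 911/288
  2539/720 273/100 3883/1440
  6313/2160 523/192 1067/540

Answer: 4141/1080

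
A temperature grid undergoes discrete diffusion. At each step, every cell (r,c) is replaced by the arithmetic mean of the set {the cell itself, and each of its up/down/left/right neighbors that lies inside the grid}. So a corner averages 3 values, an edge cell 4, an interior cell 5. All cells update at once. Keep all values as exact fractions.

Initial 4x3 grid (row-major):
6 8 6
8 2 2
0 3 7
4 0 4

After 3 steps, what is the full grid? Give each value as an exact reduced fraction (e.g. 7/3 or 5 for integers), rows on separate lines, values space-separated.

After step 1:
  22/3 11/2 16/3
  4 23/5 17/4
  15/4 12/5 4
  4/3 11/4 11/3
After step 2:
  101/18 683/120 181/36
  1181/240 83/20 1091/240
  689/240 7/2 859/240
  47/18 203/80 125/36
After step 3:
  11681/2160 7373/1440 10991/2160
  6319/1440 2737/600 6229/1440
  1001/288 1331/400 1087/288
  2887/1080 2909/960 863/270

Answer: 11681/2160 7373/1440 10991/2160
6319/1440 2737/600 6229/1440
1001/288 1331/400 1087/288
2887/1080 2909/960 863/270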